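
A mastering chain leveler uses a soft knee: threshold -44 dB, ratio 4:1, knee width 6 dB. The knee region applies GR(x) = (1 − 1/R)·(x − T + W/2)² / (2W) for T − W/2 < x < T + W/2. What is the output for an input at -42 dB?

-43.5625 dB

x − T + W/2 = -42 − (-44) + 3 = 5.
GR = (1 − 1/4) × 5² / 12 = 0.75 × 25 / 12 = 1.5625 dB.
Output = -42 − 1.5625 = -43.5625 dB.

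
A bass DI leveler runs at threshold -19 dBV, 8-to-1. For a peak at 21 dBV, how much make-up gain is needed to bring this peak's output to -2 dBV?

12 dB

Without make-up, output = threshold + overshoot/8 = -19 + 5 = -14 dBV.
Gap to target: 12 dB.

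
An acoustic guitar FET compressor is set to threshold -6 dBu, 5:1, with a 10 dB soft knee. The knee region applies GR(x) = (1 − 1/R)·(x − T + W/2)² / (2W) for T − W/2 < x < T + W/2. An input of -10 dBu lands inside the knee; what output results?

-10.04 dBu

x − T + W/2 = -10 − (-6) + 5 = 1.
GR = (1 − 1/5) × 1² / 20 = 0.8 × 1 / 20 = 0.04 dB.
Output = -10 − 0.04 = -10.04 dBu.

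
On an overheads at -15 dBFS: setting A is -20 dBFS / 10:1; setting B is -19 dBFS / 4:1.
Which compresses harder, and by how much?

A: 5 dB over, compressed to 0.5 dB over, so 4.5 dB of GR.
B: 4 dB over, compressed to 1 dB over, so 3 dB of GR.
A reduces 1.5 dB more.

A, by 1.5 dB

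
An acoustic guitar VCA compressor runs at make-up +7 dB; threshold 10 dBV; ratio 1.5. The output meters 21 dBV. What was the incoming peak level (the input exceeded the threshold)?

Stripping the +7 dB make-up gives 14 dBV at the gain stage.
Post-compression overshoot = 14 − 10 = 4 dB.
Before 1.5:1 compression the overshoot was 4 × 1.5 = 6 dB, so input = 10 + 6 = 16 dBV.

16 dBV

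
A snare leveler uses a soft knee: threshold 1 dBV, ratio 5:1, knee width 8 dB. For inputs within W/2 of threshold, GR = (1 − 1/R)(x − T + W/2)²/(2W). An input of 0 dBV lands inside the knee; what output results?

x − T + W/2 = 0 − 1 + 4 = 3.
GR = (1 − 1/5) × 3² / 16 = 0.8 × 9 / 16 = 0.45 dB.
Output = 0 − 0.45 = -0.45 dBV.

-0.45 dBV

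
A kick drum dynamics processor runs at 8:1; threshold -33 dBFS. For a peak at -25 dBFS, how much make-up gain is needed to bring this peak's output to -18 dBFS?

14 dB

Overshoot 8 dB → 8/8 = 1 dB after compression, so the compressed level is -33 + 1 = -32 dBFS.
Make-up = target − compressed = -18 − (-32) = 14 dB.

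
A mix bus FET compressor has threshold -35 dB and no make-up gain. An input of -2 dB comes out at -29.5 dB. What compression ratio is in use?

Input overshoot = -2 − (-35) = 33 dB; output overshoot = -29.5 − (-35) = 5.5 dB.
Ratio = 33 / 5.5 = 6.

6:1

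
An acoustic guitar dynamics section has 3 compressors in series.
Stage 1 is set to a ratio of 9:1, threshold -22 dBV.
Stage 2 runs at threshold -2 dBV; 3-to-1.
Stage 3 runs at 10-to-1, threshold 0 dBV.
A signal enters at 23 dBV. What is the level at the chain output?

Stage 1: 45 dB above -22 dBV, reduced 9:1 to 5 dB above → -17 dBV.
Stage 2: -17 dBV ≤ -2 dBV, so stage 2 doesn't engage; output -17 dBV.
Stage 3: below threshold (-17 ≤ 0); passes unchanged; output -17 dBV.

-17 dBV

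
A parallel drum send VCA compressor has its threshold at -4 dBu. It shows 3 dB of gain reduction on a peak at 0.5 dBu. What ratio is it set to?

Input overshoot = 0.5 − (-4) = 4.5 dB.
Output overshoot = 4.5 − 3 = 1.5 dB.
Ratio = input overshoot / output overshoot = 4.5 / 1.5 = 3.

3:1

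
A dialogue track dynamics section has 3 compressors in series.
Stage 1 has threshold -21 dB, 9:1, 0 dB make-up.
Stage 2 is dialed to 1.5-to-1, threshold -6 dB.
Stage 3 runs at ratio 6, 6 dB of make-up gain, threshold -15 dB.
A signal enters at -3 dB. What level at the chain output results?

-13 dB

Stage 1: overshoot 18 dB → 18/9 = 2 dB → -19 dB.
Stage 2: below threshold (-19 ≤ -6); passes unchanged; output -19 dB.
Stage 3: -19 dB ≤ -15 dB, so stage 3 doesn't engage; make-up brings it to -13 dB.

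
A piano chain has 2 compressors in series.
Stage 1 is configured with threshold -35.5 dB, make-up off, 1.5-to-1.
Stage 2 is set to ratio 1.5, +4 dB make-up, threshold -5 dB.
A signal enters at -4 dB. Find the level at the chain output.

Stage 1: -4 dB is 31.5 dB over -35.5 dB; at 1.5:1 that becomes 21 dB over, giving -14.5 dB.
Stage 2: below threshold (-14.5 ≤ -5); passes unchanged; make-up brings it to -10.5 dB.

-10.5 dB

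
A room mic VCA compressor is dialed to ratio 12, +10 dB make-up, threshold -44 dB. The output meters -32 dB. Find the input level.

-20 dB

Stripping the +10 dB make-up gives -42 dB at the gain stage.
That's 2 dB above the -44 dB threshold.
Before 12:1 compression the overshoot was 2 × 12 = 24 dB, so input = -44 + 24 = -20 dB.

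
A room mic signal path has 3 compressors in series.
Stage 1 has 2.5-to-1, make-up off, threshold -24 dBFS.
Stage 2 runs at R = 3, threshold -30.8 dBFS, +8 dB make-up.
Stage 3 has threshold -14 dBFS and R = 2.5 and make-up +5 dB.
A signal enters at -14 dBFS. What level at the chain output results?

Stage 1: overshoot 10 dB → 10/2.5 = 4 dB → -20 dBFS.
Stage 2: overshoot 10.8 dB → 10.8/3 = 3.6 dB → -27.2 dBFS; +8 dB make-up → -19.2 dBFS.
Stage 3: below threshold (-19.2 ≤ -14); passes unchanged; make-up brings it to -14.2 dBFS.

-14.2 dBFS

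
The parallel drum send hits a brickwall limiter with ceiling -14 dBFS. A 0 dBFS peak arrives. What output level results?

The limiter clamps the peak to its -14 dBFS ceiling.

-14 dBFS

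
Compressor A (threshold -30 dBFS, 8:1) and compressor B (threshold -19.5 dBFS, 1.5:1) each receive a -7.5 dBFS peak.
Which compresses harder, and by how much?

A: 22.5 dB over, compressed to 2.8125 dB over, so 19.6875 dB of GR.
B: 12 dB over, compressed to 8 dB over, so 4 dB of GR.
Difference: 15.6875 dB in favour of A.

A, by 15.6875 dB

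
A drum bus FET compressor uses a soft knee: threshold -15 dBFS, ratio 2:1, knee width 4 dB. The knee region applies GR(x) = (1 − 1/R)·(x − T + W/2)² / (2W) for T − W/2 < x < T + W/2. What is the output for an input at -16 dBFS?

x − T + W/2 = -16 − (-15) + 2 = 1.
GR = (1 − 1/2) × 1² / 8 = 0.5 × 1 / 8 = 0.0625 dB.
Output = -16 − 0.0625 = -16.0625 dBFS.

-16.0625 dBFS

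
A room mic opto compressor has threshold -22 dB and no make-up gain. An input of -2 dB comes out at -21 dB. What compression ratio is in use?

Input overshoot = -2 − (-22) = 20 dB; output overshoot = -21 − (-22) = 1 dB.
Ratio = 20 / 1 = 20.

20:1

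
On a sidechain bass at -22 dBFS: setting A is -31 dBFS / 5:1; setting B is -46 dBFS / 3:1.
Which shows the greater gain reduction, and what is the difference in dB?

B, by 8.8 dB

A: GR = 9 − 9/5 = 7.2 dB.
B: GR = 24 − 24/3 = 16 dB.
B applies 8.8 dB more gain reduction.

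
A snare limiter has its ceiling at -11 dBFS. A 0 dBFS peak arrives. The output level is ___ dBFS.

At ∞:1, everything above -11 dBFS is held at the ceiling.

-11 dBFS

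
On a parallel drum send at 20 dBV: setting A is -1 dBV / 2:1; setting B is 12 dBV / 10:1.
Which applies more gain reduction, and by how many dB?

A, by 3.3 dB

A: overshoot 21 dB → output overshoot 10.5 dB → GR 10.5 dB.
B: overshoot 8 dB → output overshoot 0.8 dB → GR 7.2 dB.
A applies 3.3 dB more gain reduction.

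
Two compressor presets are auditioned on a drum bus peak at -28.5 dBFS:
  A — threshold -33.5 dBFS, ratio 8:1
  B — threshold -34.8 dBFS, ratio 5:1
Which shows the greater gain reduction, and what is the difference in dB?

A: 5 dB over, compressed to 0.625 dB over, so 4.375 dB of GR.
B: 6.3 dB over, compressed to 1.26 dB over, so 5.04 dB of GR.
B applies 0.665 dB more gain reduction.

B, by 0.665 dB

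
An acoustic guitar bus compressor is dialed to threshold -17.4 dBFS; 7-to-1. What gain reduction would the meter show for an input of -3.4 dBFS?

The signal is 14 dB above threshold.
A 7:1 ratio leaves 2 dB of that excess.
Gain reduction = 14 − 2 = 12 dB.

12 dB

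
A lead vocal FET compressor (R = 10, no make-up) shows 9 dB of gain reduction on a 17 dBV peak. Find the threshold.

7 dBV

Input is 10 dB above T (since output overshoot × R = input overshoot: (8 − T)·10 = 17 − T gives T = 7 dBV).
Check: 7 + (17 − 7)/10 = 7 + 1 = 8 dBV. ✓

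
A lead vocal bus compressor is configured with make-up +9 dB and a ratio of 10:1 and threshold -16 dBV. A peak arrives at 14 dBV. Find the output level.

-4 dBV

14 dBV sits 30 dB over threshold.
10:1 compression reduces that to 30/10 = 3 dB over.
That puts the output at -13 dBV; make-up adds 9 dB, giving -4 dBV.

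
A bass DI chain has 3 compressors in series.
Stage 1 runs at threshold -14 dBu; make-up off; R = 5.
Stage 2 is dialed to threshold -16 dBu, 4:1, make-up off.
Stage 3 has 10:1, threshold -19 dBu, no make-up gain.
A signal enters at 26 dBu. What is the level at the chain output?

-18.45 dBu

Stage 1: 40 dB above -14 dBu, reduced 5:1 to 8 dB above → -6 dBu.
Stage 2: 10 dB above -16 dBu, reduced 4:1 to 2.5 dB above → -13.5 dBu.
Stage 3: -13.5 dBu is 5.5 dB over -19 dBu; at 10:1 that becomes 0.55 dB over, giving -18.45 dBu.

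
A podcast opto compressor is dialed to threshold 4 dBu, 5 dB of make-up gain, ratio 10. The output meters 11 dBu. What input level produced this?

24 dBu

Remove make-up: 11 − 5 = 6 dBu.
The compressed level sits 6 − 4 = 2 dB over threshold.
Input overshoot = R × output overshoot = 20 dB → input = 4 + 20 = 24 dBu.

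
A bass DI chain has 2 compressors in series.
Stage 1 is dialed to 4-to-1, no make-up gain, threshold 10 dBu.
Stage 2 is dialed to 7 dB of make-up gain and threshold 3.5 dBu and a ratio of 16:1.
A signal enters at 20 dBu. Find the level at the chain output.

Stage 1: 10 dB above 10 dBu, reduced 4:1 to 2.5 dB above → 12.5 dBu.
Stage 2: overshoot 9 dB → 9/16 = 0.5625 dB → 4.0625 dBu; +7 dB make-up → 11.0625 dBu.

11.0625 dBu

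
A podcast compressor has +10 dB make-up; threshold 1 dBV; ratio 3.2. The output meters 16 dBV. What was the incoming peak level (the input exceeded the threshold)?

Stripping the +10 dB make-up gives 6 dBV at the gain stage.
That's 5 dB above the 1 dBV threshold.
Before 3.2:1 compression the overshoot was 5 × 3.2 = 16 dB, so input = 1 + 16 = 17 dBV.

17 dBV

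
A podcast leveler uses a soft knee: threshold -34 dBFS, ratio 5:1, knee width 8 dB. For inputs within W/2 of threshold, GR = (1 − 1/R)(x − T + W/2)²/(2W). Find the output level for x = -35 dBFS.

x − T + W/2 = -35 − (-34) + 4 = 3.
GR = (1 − 1/5) × 3² / 16 = 0.8 × 9 / 16 = 0.45 dB.
Output = -35 − 0.45 = -35.45 dBFS.

-35.45 dBFS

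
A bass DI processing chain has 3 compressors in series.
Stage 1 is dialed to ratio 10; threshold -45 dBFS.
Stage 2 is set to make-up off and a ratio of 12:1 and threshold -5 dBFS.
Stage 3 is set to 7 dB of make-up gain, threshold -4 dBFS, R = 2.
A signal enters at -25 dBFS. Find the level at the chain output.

Stage 1: overshoot 20 dB → 20/10 = 2 dB → -43 dBFS.
Stage 2: -43 dBFS ≤ -5 dBFS, so stage 2 doesn't engage; output -43 dBFS.
Stage 3: below threshold (-43 ≤ -4); passes unchanged; make-up brings it to -36 dBFS.

-36 dBFS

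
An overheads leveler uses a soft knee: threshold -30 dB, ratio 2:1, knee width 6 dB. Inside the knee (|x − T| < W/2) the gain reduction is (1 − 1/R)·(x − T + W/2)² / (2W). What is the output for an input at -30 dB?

x − T + W/2 = -30 − (-30) + 3 = 3.
GR = (1 − 1/2) × 3² / 12 = 0.5 × 9 / 12 = 0.375 dB.
Output = -30 − 0.375 = -30.375 dB.

-30.375 dB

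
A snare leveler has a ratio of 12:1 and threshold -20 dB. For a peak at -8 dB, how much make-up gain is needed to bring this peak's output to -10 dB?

9 dB

Overshoot 12 dB → 12/12 = 1 dB after compression, so the compressed level is -20 + 1 = -19 dB.
Make-up = target − compressed = -10 − (-19) = 9 dB.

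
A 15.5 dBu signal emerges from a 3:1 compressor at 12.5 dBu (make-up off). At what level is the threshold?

11 dBu

Gain reduction = 15.5 − 12.5 = 3 dB; output overshoot = GR / (R − 1) = 3 / 2 = 1.5 dB.
Threshold = output − output overshoot = 12.5 − 1.5 = 11 dBu.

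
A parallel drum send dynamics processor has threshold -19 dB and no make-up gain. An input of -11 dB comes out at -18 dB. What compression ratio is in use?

Input overshoot = -11 − (-19) = 8 dB; output overshoot = -18 − (-19) = 1 dB.
Ratio = 8 / 1 = 8.

8:1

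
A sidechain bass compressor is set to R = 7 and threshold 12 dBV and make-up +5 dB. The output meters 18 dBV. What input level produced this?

19 dBV

Remove make-up: 18 − 5 = 13 dBV.
That's 1 dB above the 12 dBV threshold.
Undo the ratio: input overshoot = 1 × 7 = 7 dB, giving input = 19 dBV.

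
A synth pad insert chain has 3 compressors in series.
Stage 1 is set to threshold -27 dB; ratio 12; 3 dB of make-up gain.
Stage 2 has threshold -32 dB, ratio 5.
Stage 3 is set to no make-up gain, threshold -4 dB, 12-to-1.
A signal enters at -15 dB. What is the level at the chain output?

Stage 1: -15 dB is 12 dB over -27 dB; at 12:1 that becomes 1 dB over, giving -26 dB; +3 dB make-up → -23 dB.
Stage 2: 9 dB above -32 dB, reduced 5:1 to 1.8 dB above → -30.2 dB.
Stage 3: -30.2 dB is at or below the -4 dB threshold — no compression; output -30.2 dB.

-30.2 dB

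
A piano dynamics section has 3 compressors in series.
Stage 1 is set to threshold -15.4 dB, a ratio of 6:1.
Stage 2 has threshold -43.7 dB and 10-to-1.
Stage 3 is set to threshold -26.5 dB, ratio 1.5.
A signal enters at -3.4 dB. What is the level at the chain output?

-40.67 dB

Stage 1: -3.4 dB is 12 dB over -15.4 dB; at 6:1 that becomes 2 dB over, giving -13.4 dB.
Stage 2: overshoot 30.3 dB → 30.3/10 = 3.03 dB → -40.67 dB.
Stage 3: -40.67 dB ≤ -26.5 dB, so stage 3 doesn't engage; output -40.67 dB.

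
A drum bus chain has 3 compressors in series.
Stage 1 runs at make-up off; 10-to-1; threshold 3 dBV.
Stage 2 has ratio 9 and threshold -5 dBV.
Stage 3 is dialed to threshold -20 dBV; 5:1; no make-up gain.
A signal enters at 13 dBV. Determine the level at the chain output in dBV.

-16.8 dBV

Stage 1: 10 dB above 3 dBV, reduced 10:1 to 1 dB above → 4 dBV.
Stage 2: overshoot 9 dB → 9/9 = 1 dB → -4 dBV.
Stage 3: overshoot 16 dB → 16/5 = 3.2 dB → -16.8 dBV.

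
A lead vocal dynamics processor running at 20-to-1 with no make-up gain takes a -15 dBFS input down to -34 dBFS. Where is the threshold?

-35 dBFS

Gain reduction = -15 − (-34) = 19 dB; output overshoot = GR / (R − 1) = 19 / 19 = 1 dB.
Threshold = output − output overshoot = -34 − 1 = -35 dBFS.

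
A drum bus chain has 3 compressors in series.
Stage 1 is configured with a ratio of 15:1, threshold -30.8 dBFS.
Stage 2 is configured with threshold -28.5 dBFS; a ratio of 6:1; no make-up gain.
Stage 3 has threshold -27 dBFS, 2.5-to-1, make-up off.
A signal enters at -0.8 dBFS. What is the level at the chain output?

-28.8 dBFS

Stage 1: 30 dB above -30.8 dBFS, reduced 15:1 to 2 dB above → -28.8 dBFS.
Stage 2: -28.8 dBFS ≤ -28.5 dBFS, so stage 2 doesn't engage; output -28.8 dBFS.
Stage 3: -28.8 dBFS ≤ -27 dBFS, so stage 3 doesn't engage; output -28.8 dBFS.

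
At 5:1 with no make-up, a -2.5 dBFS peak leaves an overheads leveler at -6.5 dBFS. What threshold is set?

Gain reduction = -2.5 − (-6.5) = 4 dB; output overshoot = GR / (R − 1) = 4 / 4 = 1 dB.
Threshold = output − output overshoot = -6.5 − 1 = -7.5 dBFS.

-7.5 dBFS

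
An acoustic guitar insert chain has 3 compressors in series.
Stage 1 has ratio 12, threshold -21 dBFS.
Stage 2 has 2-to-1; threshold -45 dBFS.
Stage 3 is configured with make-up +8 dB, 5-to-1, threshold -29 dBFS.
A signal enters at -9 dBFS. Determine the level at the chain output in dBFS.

-24.5 dBFS

Stage 1: -9 dBFS is 12 dB over -21 dBFS; at 12:1 that becomes 1 dB over, giving -20 dBFS.
Stage 2: 25 dB above -45 dBFS, reduced 2:1 to 12.5 dB above → -32.5 dBFS.
Stage 3: -32.5 dBFS is at or below the -29 dBFS threshold — no compression; make-up brings it to -24.5 dBFS.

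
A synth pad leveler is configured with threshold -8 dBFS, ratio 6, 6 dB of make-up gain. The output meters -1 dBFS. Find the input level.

Stripping the +6 dB make-up gives -7 dBFS at the gain stage.
That's 1 dB above the -8 dBFS threshold.
Before 6:1 compression the overshoot was 1 × 6 = 6 dB, so input = -8 + 6 = -2 dBFS.

-2 dBFS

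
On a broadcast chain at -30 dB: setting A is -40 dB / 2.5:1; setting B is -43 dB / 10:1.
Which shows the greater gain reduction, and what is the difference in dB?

B, by 5.7 dB

A: GR = 10 − 10/2.5 = 6 dB.
B: GR = 13 − 13/10 = 11.7 dB.
B reduces 5.7 dB more.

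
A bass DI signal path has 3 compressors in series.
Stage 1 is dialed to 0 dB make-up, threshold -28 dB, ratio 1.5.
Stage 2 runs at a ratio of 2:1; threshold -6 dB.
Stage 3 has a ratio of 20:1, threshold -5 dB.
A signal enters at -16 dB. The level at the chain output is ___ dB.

Stage 1: -16 dB is 12 dB over -28 dB; at 1.5:1 that becomes 8 dB over, giving -20 dB.
Stage 2: below threshold (-20 ≤ -6); passes unchanged; output -20 dB.
Stage 3: -20 dB is at or below the -5 dB threshold — no compression; output -20 dB.

-20 dB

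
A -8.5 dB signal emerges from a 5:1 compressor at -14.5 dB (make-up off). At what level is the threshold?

-16 dB

Input is 7.5 dB above T (since output overshoot × R = input overshoot: (-14.5 − T)·5 = -8.5 − T gives T = -16 dB).
Check: -16 + (-8.5 − (-16))/5 = -16 + 1.5 = -14.5 dB. ✓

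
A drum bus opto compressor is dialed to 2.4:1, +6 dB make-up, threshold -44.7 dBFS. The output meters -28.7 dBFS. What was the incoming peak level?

Before make-up, the level was -28.7 − 6 = -34.7 dBFS.
That's 10 dB above the -44.7 dBFS threshold.
Before 2.4:1 compression the overshoot was 10 × 2.4 = 24 dB, so input = -44.7 + 24 = -20.7 dBFS.

-20.7 dBFS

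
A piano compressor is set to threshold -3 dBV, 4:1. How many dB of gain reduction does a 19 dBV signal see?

The signal is 22 dB above threshold.
After 4:1 compression the overshoot becomes 22/4 = 5.5 dB.
GR = overshoot in − overshoot out = 22 − 5.5 = 16.5 dB.

16.5 dB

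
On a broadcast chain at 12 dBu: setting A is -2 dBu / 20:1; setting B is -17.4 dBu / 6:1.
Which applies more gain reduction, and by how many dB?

A: 14 dB over, compressed to 0.7 dB over, so 13.3 dB of GR.
B: 29.4 dB over, compressed to 4.9 dB over, so 24.5 dB of GR.
B applies 11.2 dB more gain reduction.

B, by 11.2 dB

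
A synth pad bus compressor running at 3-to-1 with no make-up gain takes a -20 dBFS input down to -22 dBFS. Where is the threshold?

Gain reduction = -20 − (-22) = 2 dB; output overshoot = GR / (R − 1) = 2 / 2 = 1 dB.
Threshold = output − output overshoot = -22 − 1 = -23 dBFS.

-23 dBFS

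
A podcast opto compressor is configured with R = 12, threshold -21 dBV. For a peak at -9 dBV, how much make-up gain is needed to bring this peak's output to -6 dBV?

14 dB

Without make-up, output = threshold + overshoot/12 = -21 + 1 = -20 dBV.
Gap to target: 14 dB.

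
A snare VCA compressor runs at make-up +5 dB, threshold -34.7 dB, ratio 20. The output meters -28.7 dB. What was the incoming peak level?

-14.7 dB

Remove make-up: -28.7 − 5 = -33.7 dB.
Post-compression overshoot = -33.7 − (-34.7) = 1 dB.
Undo the ratio: input overshoot = 1 × 20 = 20 dB, giving input = -14.7 dB.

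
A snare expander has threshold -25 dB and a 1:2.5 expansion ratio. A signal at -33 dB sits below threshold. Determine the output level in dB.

The input is 8 dB below the -25 dB threshold.
A 1:2.5 expander multiplies undershoot by 2.5: 8 × 2.5 = 20 dB below threshold.
Output = -25 − 20 = -45 dB.

-45 dB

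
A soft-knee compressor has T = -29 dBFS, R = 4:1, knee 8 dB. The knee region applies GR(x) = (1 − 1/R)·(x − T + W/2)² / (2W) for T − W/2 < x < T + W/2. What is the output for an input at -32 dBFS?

-32.046875 dBFS

x − T + W/2 = -32 − (-29) + 4 = 1.
GR = (1 − 1/4) × 1² / 16 = 0.75 × 1 / 16 = 0.046875 dB.
Output = -32 − 0.046875 = -32.046875 dBFS.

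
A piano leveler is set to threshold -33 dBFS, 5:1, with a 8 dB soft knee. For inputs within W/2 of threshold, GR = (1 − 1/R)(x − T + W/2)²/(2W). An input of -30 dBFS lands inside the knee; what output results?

x − T + W/2 = -30 − (-33) + 4 = 7.
GR = (1 − 1/5) × 7² / 16 = 0.8 × 49 / 16 = 2.45 dB.
Output = -30 − 2.45 = -32.45 dBFS.

-32.45 dBFS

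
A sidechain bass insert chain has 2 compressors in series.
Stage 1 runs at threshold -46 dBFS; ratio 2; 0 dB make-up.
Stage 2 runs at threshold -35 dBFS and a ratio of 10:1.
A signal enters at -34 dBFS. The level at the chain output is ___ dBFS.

-40 dBFS

Stage 1: overshoot 12 dB → 12/2 = 6 dB → -40 dBFS.
Stage 2: -40 dBFS ≤ -35 dBFS, so stage 2 doesn't engage; output -40 dBFS.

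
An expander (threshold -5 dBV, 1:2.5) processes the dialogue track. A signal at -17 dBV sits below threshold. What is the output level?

The input is 12 dB below the -5 dBV threshold.
A 1:2.5 expander multiplies undershoot by 2.5: 12 × 2.5 = 30 dB below threshold.
Output = -5 − 30 = -35 dBV.

-35 dBV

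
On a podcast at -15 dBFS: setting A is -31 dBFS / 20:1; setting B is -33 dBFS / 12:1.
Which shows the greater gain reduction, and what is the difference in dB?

A: GR = 16 − 16/20 = 15.2 dB.
B: GR = 18 − 18/12 = 16.5 dB.
B reduces 1.3 dB more.

B, by 1.3 dB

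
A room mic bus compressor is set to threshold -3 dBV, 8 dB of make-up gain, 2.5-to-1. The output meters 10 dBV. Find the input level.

Stripping the +8 dB make-up gives 2 dBV at the gain stage.
That's 5 dB above the -3 dBV threshold.
Input overshoot = R × output overshoot = 12.5 dB → input = -3 + 12.5 = 9.5 dBV.

9.5 dBV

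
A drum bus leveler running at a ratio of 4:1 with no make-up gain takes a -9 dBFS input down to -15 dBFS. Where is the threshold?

-17 dBFS

Input is 8 dB above T (since output overshoot × R = input overshoot: (-15 − T)·4 = -9 − T gives T = -17 dBFS).
Check: -17 + (-9 − (-17))/4 = -17 + 2 = -15 dBFS. ✓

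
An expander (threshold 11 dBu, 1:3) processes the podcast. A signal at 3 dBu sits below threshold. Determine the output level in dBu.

Below threshold, a 1:3 expander applies gain = (3−1)×(T − x) of attenuation.
(3−1) × 8 = 16 dB, so output = 3 − 16 = -13 dBu.

-13 dBu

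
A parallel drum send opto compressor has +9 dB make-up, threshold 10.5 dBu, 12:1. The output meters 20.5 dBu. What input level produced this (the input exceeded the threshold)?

22.5 dBu

Remove make-up: 20.5 − 9 = 11.5 dBu.
That's 1 dB above the 10.5 dBu threshold.
Input overshoot = R × output overshoot = 12 dB → input = 10.5 + 12 = 22.5 dBu.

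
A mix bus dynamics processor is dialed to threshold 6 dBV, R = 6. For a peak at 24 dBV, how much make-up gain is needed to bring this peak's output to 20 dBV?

11 dB

Without make-up, output = threshold + overshoot/6 = 6 + 3 = 9 dBV.
Gap to target: 11 dB.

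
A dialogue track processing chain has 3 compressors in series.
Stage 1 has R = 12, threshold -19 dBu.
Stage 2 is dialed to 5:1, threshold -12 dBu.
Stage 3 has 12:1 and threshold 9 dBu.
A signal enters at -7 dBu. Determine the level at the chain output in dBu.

-18 dBu

Stage 1: 12 dB above -19 dBu, reduced 12:1 to 1 dB above → -18 dBu.
Stage 2: -18 dBu ≤ -12 dBu, so stage 2 doesn't engage; output -18 dBu.
Stage 3: below threshold (-18 ≤ 9); passes unchanged; output -18 dBu.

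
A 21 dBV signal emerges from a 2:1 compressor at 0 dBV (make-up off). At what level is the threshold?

Let T be the threshold. Output overshoot = (input overshoot)/R, so 0 − T = (21 − T)/2.
2·(0 − T) = 21 − T → 1·T = 0 − 21 = -21.
T = -21/1 = -21 dBV.

-21 dBV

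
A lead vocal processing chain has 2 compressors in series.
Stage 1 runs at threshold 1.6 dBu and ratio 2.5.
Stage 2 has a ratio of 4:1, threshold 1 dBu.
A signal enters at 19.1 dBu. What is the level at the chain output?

Stage 1: 17.5 dB above 1.6 dBu, reduced 2.5:1 to 7 dB above → 8.6 dBu.
Stage 2: 7.6 dB above 1 dBu, reduced 4:1 to 1.9 dB above → 2.9 dBu.

2.9 dBu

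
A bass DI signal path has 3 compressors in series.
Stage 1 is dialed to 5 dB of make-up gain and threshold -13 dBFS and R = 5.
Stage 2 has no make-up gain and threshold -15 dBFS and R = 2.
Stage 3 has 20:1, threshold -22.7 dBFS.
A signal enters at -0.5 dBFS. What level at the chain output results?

Stage 1: -0.5 dBFS is 12.5 dB over -13 dBFS; at 5:1 that becomes 2.5 dB over, giving -10.5 dBFS; +5 dB make-up → -5.5 dBFS.
Stage 2: 9.5 dB above -15 dBFS, reduced 2:1 to 4.75 dB above → -10.25 dBFS.
Stage 3: overshoot 12.45 dB → 12.45/20 = 0.6225 dB → -22.0775 dBFS.

-22.0775 dBFS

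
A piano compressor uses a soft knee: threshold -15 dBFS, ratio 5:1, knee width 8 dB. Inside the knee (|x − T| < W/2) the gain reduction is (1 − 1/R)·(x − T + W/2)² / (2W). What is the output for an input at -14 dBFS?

-15.25 dBFS

x − T + W/2 = -14 − (-15) + 4 = 5.
GR = (1 − 1/5) × 5² / 16 = 0.8 × 25 / 16 = 1.25 dB.
Output = -14 − 1.25 = -15.25 dBFS.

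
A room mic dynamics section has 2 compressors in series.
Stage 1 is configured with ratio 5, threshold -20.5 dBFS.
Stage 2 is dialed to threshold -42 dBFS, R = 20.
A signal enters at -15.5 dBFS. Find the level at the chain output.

-40.875 dBFS

Stage 1: -15.5 dBFS is 5 dB over -20.5 dBFS; at 5:1 that becomes 1 dB over, giving -19.5 dBFS.
Stage 2: overshoot 22.5 dB → 22.5/20 = 1.125 dB → -40.875 dBFS.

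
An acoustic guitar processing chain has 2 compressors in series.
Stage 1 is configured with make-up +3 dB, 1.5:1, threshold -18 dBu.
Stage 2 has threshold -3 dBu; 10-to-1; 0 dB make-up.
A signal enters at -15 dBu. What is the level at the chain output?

-13 dBu

Stage 1: -15 dBu is 3 dB over -18 dBu; at 1.5:1 that becomes 2 dB over, giving -16 dBu; +3 dB make-up → -13 dBu.
Stage 2: -13 dBu ≤ -3 dBu, so stage 2 doesn't engage; output -13 dBu.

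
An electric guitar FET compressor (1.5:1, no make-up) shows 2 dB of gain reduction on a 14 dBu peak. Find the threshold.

Gain reduction = 14 − 12 = 2 dB; output overshoot = GR / (R − 1) = 2 / 0.5 = 4 dB.
Threshold = output − output overshoot = 12 − 4 = 8 dBu.

8 dBu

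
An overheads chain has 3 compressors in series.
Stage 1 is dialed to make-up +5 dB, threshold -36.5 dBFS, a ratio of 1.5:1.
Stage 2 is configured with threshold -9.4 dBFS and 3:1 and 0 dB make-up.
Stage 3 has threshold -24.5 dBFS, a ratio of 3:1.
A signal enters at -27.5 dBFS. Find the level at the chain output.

Stage 1: 9 dB above -36.5 dBFS, reduced 1.5:1 to 6 dB above → -30.5 dBFS; +5 dB make-up → -25.5 dBFS.
Stage 2: -25.5 dBFS ≤ -9.4 dBFS, so stage 2 doesn't engage; output -25.5 dBFS.
Stage 3: -25.5 dBFS is at or below the -24.5 dBFS threshold — no compression; output -25.5 dBFS.

-25.5 dBFS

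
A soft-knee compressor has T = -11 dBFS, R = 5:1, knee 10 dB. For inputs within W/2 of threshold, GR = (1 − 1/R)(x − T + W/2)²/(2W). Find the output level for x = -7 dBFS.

x − T + W/2 = -7 − (-11) + 5 = 9.
GR = (1 − 1/5) × 9² / 20 = 0.8 × 81 / 20 = 3.24 dB.
Output = -7 − 3.24 = -10.24 dBFS.

-10.24 dBFS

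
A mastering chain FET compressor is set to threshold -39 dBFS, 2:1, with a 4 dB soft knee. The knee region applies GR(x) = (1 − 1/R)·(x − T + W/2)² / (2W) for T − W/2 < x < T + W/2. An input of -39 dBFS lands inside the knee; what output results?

-39.25 dBFS

x − T + W/2 = -39 − (-39) + 2 = 2.
GR = (1 − 1/2) × 2² / 8 = 0.5 × 4 / 8 = 0.25 dB.
Output = -39 − 0.25 = -39.25 dBFS.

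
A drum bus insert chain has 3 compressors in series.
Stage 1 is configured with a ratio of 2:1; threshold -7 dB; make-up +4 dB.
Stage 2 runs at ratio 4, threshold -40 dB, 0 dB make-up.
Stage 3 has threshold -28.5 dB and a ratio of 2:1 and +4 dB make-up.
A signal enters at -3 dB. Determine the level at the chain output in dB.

Stage 1: -3 dB is 4 dB over -7 dB; at 2:1 that becomes 2 dB over, giving -5 dB; +4 dB make-up → -1 dB.
Stage 2: 39 dB above -40 dB, reduced 4:1 to 9.75 dB above → -30.25 dB.
Stage 3: below threshold (-30.25 ≤ -28.5); passes unchanged; make-up brings it to -26.25 dB.

-26.25 dB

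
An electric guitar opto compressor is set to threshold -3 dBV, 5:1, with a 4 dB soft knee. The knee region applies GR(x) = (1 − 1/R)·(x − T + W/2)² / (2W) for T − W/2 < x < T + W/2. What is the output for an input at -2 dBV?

x − T + W/2 = -2 − (-3) + 2 = 3.
GR = (1 − 1/5) × 3² / 8 = 0.8 × 9 / 8 = 0.9 dB.
Output = -2 − 0.9 = -2.9 dBV.

-2.9 dBV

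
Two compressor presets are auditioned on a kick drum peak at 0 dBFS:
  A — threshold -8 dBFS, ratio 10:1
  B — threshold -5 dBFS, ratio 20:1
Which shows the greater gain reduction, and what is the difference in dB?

A: overshoot 8 dB → output overshoot 0.8 dB → GR 7.2 dB.
B: overshoot 5 dB → output overshoot 0.25 dB → GR 4.75 dB.
Difference: 2.45 dB in favour of A.

A, by 2.45 dB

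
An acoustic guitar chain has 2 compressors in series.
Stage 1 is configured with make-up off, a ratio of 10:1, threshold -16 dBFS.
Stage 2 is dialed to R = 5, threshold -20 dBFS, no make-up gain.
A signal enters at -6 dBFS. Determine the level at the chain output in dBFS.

Stage 1: -6 dBFS is 10 dB over -16 dBFS; at 10:1 that becomes 1 dB over, giving -15 dBFS.
Stage 2: 5 dB above -20 dBFS, reduced 5:1 to 1 dB above → -19 dBFS.

-19 dBFS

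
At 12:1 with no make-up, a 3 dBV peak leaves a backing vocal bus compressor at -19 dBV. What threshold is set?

Input is 24 dB above T (since output overshoot × R = input overshoot: (-19 − T)·12 = 3 − T gives T = -21 dBV).
Check: -21 + (3 − (-21))/12 = -21 + 2 = -19 dBV. ✓

-21 dBV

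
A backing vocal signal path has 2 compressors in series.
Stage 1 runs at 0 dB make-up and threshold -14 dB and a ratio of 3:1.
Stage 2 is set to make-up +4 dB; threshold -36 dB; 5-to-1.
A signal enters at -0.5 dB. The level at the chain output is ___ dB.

Stage 1: overshoot 13.5 dB → 13.5/3 = 4.5 dB → -9.5 dB.
Stage 2: overshoot 26.5 dB → 26.5/5 = 5.3 dB → -30.7 dB; +4 dB make-up → -26.7 dB.

-26.7 dB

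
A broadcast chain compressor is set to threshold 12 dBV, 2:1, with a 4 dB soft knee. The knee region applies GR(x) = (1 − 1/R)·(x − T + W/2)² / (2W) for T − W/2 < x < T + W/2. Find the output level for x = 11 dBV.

x − T + W/2 = 11 − 12 + 2 = 1.
GR = (1 − 1/2) × 1² / 8 = 0.5 × 1 / 8 = 0.0625 dB.
Output = 11 − 0.0625 = 10.9375 dBV.

10.9375 dBV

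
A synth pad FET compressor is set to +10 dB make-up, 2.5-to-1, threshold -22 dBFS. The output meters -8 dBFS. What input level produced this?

Remove make-up: -8 − 10 = -18 dBFS.
Post-compression overshoot = -18 − (-22) = 4 dB.
Before 2.5:1 compression the overshoot was 4 × 2.5 = 10 dB, so input = -22 + 10 = -12 dBFS.

-12 dBFS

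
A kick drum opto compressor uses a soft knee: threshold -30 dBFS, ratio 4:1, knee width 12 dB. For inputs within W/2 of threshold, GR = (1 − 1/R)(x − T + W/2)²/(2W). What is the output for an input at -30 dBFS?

x − T + W/2 = -30 − (-30) + 6 = 6.
GR = (1 − 1/4) × 6² / 24 = 0.75 × 36 / 24 = 1.125 dB.
Output = -30 − 1.125 = -31.125 dBFS.

-31.125 dBFS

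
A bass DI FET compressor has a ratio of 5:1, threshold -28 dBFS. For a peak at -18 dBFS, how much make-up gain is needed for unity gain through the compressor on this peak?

8 dB

Without make-up, output = threshold + overshoot/5 = -28 + 2 = -26 dBFS.
Gap to target: 8 dB.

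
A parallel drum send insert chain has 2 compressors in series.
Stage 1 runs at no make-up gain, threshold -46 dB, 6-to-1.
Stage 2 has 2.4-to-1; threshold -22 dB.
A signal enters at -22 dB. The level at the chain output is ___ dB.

-42 dB

Stage 1: -22 dB is 24 dB over -46 dB; at 6:1 that becomes 4 dB over, giving -42 dB.
Stage 2: -42 dB ≤ -22 dB, so stage 2 doesn't engage; output -42 dB.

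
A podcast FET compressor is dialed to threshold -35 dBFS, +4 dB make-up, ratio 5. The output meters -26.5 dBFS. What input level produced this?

-12.5 dBFS

Stripping the +4 dB make-up gives -30.5 dBFS at the gain stage.
Post-compression overshoot = -30.5 − (-35) = 4.5 dB.
Undo the ratio: input overshoot = 4.5 × 5 = 22.5 dB, giving input = -12.5 dBFS.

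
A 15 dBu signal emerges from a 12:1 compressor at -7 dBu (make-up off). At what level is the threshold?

-9 dBu

Let T be the threshold. Output overshoot = (input overshoot)/R, so -7 − T = (15 − T)/12.
12·(-7 − T) = 15 − T → 11·T = -84 − 15 = -99.
T = -99/11 = -9 dBu.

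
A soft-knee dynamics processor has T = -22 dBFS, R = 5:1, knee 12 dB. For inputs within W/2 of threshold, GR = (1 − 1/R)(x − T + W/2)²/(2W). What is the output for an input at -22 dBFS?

-23.2 dBFS

x − T + W/2 = -22 − (-22) + 6 = 6.
GR = (1 − 1/5) × 6² / 24 = 0.8 × 36 / 24 = 1.2 dB.
Output = -22 − 1.2 = -23.2 dBFS.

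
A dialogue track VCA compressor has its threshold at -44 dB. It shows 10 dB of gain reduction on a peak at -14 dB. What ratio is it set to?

1.5:1

Input overshoot = -14 − (-44) = 30 dB.
Output overshoot = 30 − 10 = 20 dB.
Ratio = input overshoot / output overshoot = 30 / 20 = 1.5.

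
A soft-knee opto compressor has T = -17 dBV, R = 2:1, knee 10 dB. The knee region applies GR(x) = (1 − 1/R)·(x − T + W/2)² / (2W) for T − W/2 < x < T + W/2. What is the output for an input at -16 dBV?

-16.9 dBV

x − T + W/2 = -16 − (-17) + 5 = 6.
GR = (1 − 1/2) × 6² / 20 = 0.5 × 36 / 20 = 0.9 dB.
Output = -16 − 0.9 = -16.9 dBV.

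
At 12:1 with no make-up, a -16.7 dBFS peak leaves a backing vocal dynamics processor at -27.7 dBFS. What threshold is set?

Input is 12 dB above T (since output overshoot × R = input overshoot: (-27.7 − T)·12 = -16.7 − T gives T = -28.7 dBFS).
Check: -28.7 + (-16.7 − (-28.7))/12 = -28.7 + 1 = -27.7 dBFS. ✓

-28.7 dBFS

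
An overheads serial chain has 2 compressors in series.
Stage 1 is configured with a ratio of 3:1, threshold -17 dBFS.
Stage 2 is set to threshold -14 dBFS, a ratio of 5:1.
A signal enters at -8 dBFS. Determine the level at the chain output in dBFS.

Stage 1: -8 dBFS is 9 dB over -17 dBFS; at 3:1 that becomes 3 dB over, giving -14 dBFS.
Stage 2: below threshold (-14 ≤ -14); passes unchanged; output -14 dBFS.

-14 dBFS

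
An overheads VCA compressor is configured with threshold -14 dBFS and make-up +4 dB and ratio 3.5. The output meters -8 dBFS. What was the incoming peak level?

-7 dBFS

Before make-up, the level was -8 − 4 = -12 dBFS.
The compressed level sits -12 − (-14) = 2 dB over threshold.
Before 3.5:1 compression the overshoot was 2 × 3.5 = 7 dB, so input = -14 + 7 = -7 dBFS.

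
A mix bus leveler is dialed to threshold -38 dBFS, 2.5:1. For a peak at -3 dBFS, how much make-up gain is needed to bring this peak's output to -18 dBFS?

Without make-up, output = threshold + overshoot/2.5 = -38 + 14 = -24 dBFS.
Gap to target: 6 dB.

6 dB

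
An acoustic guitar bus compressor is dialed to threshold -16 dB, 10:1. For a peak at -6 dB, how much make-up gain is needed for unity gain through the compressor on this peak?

The peak compresses to -16 + 10/10 = -15 dB.
To reach -6 dB requires -6 − (-15) = 9 dB of make-up.

9 dB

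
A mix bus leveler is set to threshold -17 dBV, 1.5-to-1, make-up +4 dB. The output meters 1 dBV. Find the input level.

4 dBV

Remove make-up: 1 − 4 = -3 dBV.
Post-compression overshoot = -3 − (-17) = 14 dB.
Undo the ratio: input overshoot = 14 × 1.5 = 21 dB, giving input = 4 dBV.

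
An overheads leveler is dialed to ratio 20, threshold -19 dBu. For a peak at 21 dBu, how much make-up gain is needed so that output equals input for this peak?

38 dB

Overshoot 40 dB → 40/20 = 2 dB after compression, so the compressed level is -19 + 2 = -17 dBu.
Make-up = target − compressed = 21 − (-17) = 38 dB.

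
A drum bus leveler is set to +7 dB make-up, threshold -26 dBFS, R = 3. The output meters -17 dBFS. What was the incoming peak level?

-20 dBFS

Before make-up, the level was -17 − 7 = -24 dBFS.
Post-compression overshoot = -24 − (-26) = 2 dB.
Before 3:1 compression the overshoot was 2 × 3 = 6 dB, so input = -26 + 6 = -20 dBFS.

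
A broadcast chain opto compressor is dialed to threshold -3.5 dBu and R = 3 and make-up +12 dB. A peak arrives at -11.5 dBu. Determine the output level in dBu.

-11.5 dBu is 8 dB below the -3.5 dBu threshold, so no gain reduction is applied.
Make-up gain adds 12 dB: -11.5 + 12 = 0.5 dBu.

0.5 dBu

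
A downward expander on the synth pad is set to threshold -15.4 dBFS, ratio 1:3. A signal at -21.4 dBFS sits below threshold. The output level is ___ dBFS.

The input is 6 dB below the -15.4 dBFS threshold.
A 1:3 expander multiplies undershoot by 3: 6 × 3 = 18 dB below threshold.
Output = -15.4 − 18 = -33.4 dBFS.

-33.4 dBFS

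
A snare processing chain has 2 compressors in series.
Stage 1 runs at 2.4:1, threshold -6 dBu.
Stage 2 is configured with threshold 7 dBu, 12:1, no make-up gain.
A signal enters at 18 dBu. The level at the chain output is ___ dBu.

Stage 1: 18 dBu is 24 dB over -6 dBu; at 2.4:1 that becomes 10 dB over, giving 4 dBu.
Stage 2: 4 dBu is at or below the 7 dBu threshold — no compression; output 4 dBu.

4 dBu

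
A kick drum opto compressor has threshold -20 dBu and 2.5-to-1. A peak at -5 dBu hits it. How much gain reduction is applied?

The signal is 15 dB above threshold.
At 2.5:1, output sits 15/2.5 = 6 dB above threshold.
Gain reduction = 15 − 6 = 9 dB.

9 dB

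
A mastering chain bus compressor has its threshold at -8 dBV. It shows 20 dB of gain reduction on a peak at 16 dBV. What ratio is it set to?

Input overshoot = 16 − (-8) = 24 dB.
Output overshoot = 24 − 20 = 4 dB.
Ratio = input overshoot / output overshoot = 24 / 4 = 6.

6:1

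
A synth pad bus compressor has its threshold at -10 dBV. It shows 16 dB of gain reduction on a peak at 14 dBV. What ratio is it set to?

Input overshoot = 14 − (-10) = 24 dB.
Output overshoot = 24 − 16 = 8 dB.
Ratio = input overshoot / output overshoot = 24 / 8 = 3.

3:1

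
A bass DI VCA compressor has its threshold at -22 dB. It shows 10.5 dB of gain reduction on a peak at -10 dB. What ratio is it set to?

Input overshoot = -10 − (-22) = 12 dB.
Output overshoot = 12 − 10.5 = 1.5 dB.
Ratio = input overshoot / output overshoot = 12 / 1.5 = 8.

8:1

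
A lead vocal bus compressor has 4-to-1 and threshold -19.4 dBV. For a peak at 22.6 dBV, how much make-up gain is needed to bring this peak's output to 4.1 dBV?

13 dB

The peak compresses to -19.4 + 42/4 = -8.9 dBV.
To reach 4.1 dBV requires 4.1 − (-8.9) = 13 dB of make-up.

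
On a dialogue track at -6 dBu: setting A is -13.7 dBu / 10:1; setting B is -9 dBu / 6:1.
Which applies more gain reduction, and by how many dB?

A, by 4.43 dB

A: GR = 7.7 − 7.7/10 = 6.93 dB.
B: GR = 3 − 3/6 = 2.5 dB.
A applies 4.43 dB more gain reduction.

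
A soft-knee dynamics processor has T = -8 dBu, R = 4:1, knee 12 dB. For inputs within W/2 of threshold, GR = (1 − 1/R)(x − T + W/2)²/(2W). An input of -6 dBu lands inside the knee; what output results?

-8 dBu

x − T + W/2 = -6 − (-8) + 6 = 8.
GR = (1 − 1/4) × 8² / 24 = 0.75 × 64 / 24 = 2 dB.
Output = -6 − 2 = -8 dBu.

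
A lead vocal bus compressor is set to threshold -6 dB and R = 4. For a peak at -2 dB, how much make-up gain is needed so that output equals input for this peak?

3 dB

The peak compresses to -6 + 4/4 = -5 dB.
To reach -2 dB requires -2 − (-5) = 3 dB of make-up.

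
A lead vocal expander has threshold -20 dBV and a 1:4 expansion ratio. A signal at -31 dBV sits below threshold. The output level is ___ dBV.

The input is 11 dB below the -20 dBV threshold.
A 1:4 expander multiplies undershoot by 4: 11 × 4 = 44 dB below threshold.
Output = -20 − 44 = -64 dBV.

-64 dBV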